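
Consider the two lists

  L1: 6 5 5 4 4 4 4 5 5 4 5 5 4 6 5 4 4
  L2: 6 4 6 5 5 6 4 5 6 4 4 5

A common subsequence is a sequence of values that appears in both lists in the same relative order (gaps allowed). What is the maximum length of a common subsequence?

9

Taking 6 (L1 #1, L2 #1), 4 (L1 #4, L2 #2), 5 (L1 #8, L2 #4), 5 (L1 #9, L2 #5), 4 (L1 #10, L2 #7), 5 (L1 #12, L2 #8), 6 (L1 #14, L2 #9), 4 (L1 #16, L2 #10), 4 (L1 #17, L2 #11) gives a common subsequence of length 9. Since dp[17][12] = 9, nothing longer is possible.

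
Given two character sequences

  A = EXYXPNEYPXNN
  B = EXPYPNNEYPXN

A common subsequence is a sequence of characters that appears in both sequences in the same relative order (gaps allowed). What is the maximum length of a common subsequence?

10

Taking E (A #1, B #1), X (A #2, B #2), Y (A #3, B #4), P (A #5, B #5), N (A #6, B #7), E (A #7, B #8), Y (A #8, B #9), P (A #9, B #10), X (A #10, B #11), N (A #12, B #12) gives a common subsequence of length 10, and the DP table's final entry dp[12][12] is also 10, so no common subsequence is longer.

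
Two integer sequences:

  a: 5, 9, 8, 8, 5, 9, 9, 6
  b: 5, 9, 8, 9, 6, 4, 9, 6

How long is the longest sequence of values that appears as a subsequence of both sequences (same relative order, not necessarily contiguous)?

6

Let dp[i][j] be the LCS length of the first i values of a and the first j values of b. dp[i][j] = dp[i-1][j-1]+1 when the i-th and j-th values match, else max(dp[i-1][j], dp[i][j-1]).
    ·  5  9  8  9  6  4  9  6
 ·  0  0  0  0  0  0  0  0  0
 5  0  1  1  1  1  1  1  1  1
 9  0  1  2  2  2  2  2  2  2
 8  0  1  2  3  3  3  3  3  3
 8  0  1  2  3  3  3  3  3  3
 5  0  1  2  3  3  3  3  3  3
 9  0  1  2  3  4  4  4  4  4
 9  0  1  2  3  4  4  4  5  5
 6  0  1  2  3  4  5  5  5  6
dp[8][8] = 6. One LCS (by backtracking along matches): 5, 9, 8, 9, 9, 6.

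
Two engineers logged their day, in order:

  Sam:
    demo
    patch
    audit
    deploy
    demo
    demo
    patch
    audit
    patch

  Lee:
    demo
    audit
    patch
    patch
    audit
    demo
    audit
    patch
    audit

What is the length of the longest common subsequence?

6

Taking demo at Sam[1]=Lee[1], patch at Sam[2]=Lee[4], audit at Sam[3]=Lee[5], demo at Sam[5]=Lee[6], patch at Sam[7]=Lee[8], audit at Sam[8]=Lee[9] gives a common subsequence of length 6, and the DP table's final entry dp[9][9] is also 6, so no common subsequence is longer.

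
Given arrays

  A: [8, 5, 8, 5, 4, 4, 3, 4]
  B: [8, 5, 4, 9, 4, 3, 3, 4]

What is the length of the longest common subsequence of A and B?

6

Pick 8 at A[3]=B[1], then 5 at A[4]=B[2], then 4 at A[5]=B[3], then 4 at A[6]=B[5], then 3 at A[7]=B[7], then 4 at A[8]=B[8]; all 6 values appear in both, in order. Since dp[8][8] = 6, nothing longer is possible.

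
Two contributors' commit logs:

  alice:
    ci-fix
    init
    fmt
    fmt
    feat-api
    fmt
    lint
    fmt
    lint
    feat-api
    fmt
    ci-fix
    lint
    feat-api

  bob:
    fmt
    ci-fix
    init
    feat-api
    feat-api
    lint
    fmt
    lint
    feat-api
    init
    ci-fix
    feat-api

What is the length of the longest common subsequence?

Match ci-fix [1,2] → init [2,3] → feat-api [5,5] → lint [7,6] → fmt [8,7] → lint [9,8] → feat-api [10,9] → ci-fix [12,11] → feat-api [14,12] — 9 commits in the same relative order in both. dp[14][12] = 9 confirms this is the maximum.

9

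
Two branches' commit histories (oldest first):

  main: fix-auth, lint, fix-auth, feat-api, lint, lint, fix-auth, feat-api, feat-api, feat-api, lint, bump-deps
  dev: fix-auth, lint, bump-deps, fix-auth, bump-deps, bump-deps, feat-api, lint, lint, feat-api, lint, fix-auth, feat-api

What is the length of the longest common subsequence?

One common subsequence of length 8: fix-auth [1,1] → lint [2,2] → fix-auth [3,4] → feat-api [4,7] → lint [5,9] → lint [6,11] → fix-auth [7,12] → feat-api [10,13]. dp[12][13] = 8 confirms this is the maximum.

8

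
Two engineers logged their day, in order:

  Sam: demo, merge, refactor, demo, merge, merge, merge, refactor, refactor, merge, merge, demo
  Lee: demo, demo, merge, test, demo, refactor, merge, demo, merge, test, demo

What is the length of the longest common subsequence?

Pick demo at Sam[1]=Lee[2], then merge at Sam[2]=Lee[3], then demo at Sam[4]=Lee[5], then refactor at Sam[9]=Lee[6], then merge at Sam[10]=Lee[7], then merge at Sam[11]=Lee[9], then demo at Sam[12]=Lee[11]; all 7 tasks appear in both, in order. The LCS DP gives dp[12][11] = 7, so this is optimal.

7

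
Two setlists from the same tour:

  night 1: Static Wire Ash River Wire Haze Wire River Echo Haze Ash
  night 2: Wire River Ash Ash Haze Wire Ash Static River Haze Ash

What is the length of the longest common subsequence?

7

Match Wire (night 1 #2, night 2 #1); then Ash (night 1 #3, night 2 #4); then Haze (night 1 #6, night 2 #5); then Wire (night 1 #7, night 2 #6); then River (night 1 #8, night 2 #9); then Haze (night 1 #10, night 2 #10); then Ash (night 1 #11, night 2 #11) — 7 songs in the same relative order in both, and the DP table's final entry dp[11][11] is also 7, so no common subsequence is longer.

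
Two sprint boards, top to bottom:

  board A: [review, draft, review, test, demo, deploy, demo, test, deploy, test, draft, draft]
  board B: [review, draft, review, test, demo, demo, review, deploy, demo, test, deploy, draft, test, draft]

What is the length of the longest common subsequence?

One common subsequence of length 11: review (board A #1, board B #1), draft (board A #2, board B #2), review (board A #3, board B #3), test (board A #4, board B #4), demo (board A #5, board B #6), deploy (board A #6, board B #8), demo (board A #7, board B #9), test (board A #8, board B #10), deploy (board A #9, board B #11), test (board A #10, board B #13), draft (board A #12, board B #14). The LCS DP gives dp[12][14] = 11, so this is optimal.

11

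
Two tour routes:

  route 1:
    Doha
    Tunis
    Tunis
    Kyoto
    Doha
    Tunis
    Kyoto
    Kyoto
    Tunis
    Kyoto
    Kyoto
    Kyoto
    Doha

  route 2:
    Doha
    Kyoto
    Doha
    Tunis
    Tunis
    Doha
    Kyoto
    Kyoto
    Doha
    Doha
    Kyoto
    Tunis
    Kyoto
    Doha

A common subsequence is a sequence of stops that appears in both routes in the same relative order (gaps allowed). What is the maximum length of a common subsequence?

Taking Doha at route 1[1]=route 2[3], then Tunis at route 1[2]=route 2[4], then Tunis at route 1[3]=route 2[5], then Kyoto at route 1[4]=route 2[8], then Doha at route 1[5]=route 2[10], then Kyoto at route 1[8]=route 2[11], then Tunis at route 1[9]=route 2[12], then Kyoto at route 1[12]=route 2[13], then Doha at route 1[13]=route 2[14] gives a common subsequence of length 9. dp[13][14] = 9 confirms this is the maximum.

9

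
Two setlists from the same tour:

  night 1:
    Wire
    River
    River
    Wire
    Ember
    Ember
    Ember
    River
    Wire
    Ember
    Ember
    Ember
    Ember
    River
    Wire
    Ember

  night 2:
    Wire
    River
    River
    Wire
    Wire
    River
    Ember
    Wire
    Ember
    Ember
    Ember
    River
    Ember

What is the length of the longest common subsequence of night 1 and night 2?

Match Wire (night 1 #1, night 2 #1), then River (night 1 #2, night 2 #2), then River (night 1 #3, night 2 #3), then Wire (night 1 #4, night 2 #5), then Ember (night 1 #7, night 2 #7), then Wire (night 1 #9, night 2 #8), then Ember (night 1 #11, night 2 #9), then Ember (night 1 #12, night 2 #10), then Ember (night 1 #13, night 2 #11), then River (night 1 #14, night 2 #12), then Ember (night 1 #16, night 2 #13) — 11 songs in the same relative order in both, and the DP table's final entry dp[16][13] is also 11, so no common subsequence is longer.

11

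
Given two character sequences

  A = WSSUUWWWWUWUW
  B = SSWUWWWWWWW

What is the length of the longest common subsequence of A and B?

9

Match S (A #2, B #1), S (A #3, B #2), U (A #4, B #4), W (A #6, B #6), W (A #7, B #7), W (A #8, B #8), W (A #9, B #9), W (A #11, B #10), W (A #13, B #11) — 9 characters in the same relative order in both, and the DP table's final entry dp[13][11] is also 9, so no common subsequence is longer.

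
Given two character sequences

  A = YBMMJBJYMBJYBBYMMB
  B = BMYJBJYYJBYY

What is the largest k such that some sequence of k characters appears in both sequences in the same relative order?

Pick B at A[2]=B[1]; then M at A[3]=B[2]; then J at A[5]=B[4]; then B at A[6]=B[5]; then J at A[7]=B[6]; then Y at A[8]=B[8]; then B at A[10]=B[10]; then Y at A[12]=B[11]; then Y at A[15]=B[12]; all 9 characters appear in both, in order. Since dp[18][12] = 9, nothing longer is possible.

9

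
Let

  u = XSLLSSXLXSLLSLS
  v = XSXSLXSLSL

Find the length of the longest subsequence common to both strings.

9

Let dp[i][j] be the LCS length of the first i characters of u and the first j characters of v. dp[i][j] = dp[i-1][j-1]+1 when the i-th and j-th characters match, else max(dp[i-1][j], dp[i][j-1]).
    ·  X  S  X  S  L  X  S  L  S  L
 ·  0  0  0  0  0  0  0  0  0  0  0
 X  0  1  1  1  1  1  1  1  1  1  1
 S  0  1  2  2  2  2  2  2  2  2  2
 L  0  1  2  2  2  3  3  3  3  3  3
 L  0  1  2  2  2  3  3  3  4  4  4
 S  0  1  2  2  3  3  3  4  4  5  5
 S  0  1  2  2  3  3  3  4  4  5  5
 X  0  1  2  3  3  3  4  4  4  5  5
 L  0  1  2  3  3  4  4  4  5  5  6
 X  0  1  2  3  3  4  5  5  5  5  6
 S  0  1  2  3  4  4  5  6  6  6  6
 L  0  1  2  3  4  5  5  6  7  7  7
 L  0  1  2  3  4  5  5  6  7  7  8
 S  0  1  2  3  4  5  5  6  7  8  8
 L  0  1  2  3  4  5  5  6  7  8  9
 S  0  1  2  3  4  5  5  6  7  8  9
dp[15][10] = 9. One LCS (by backtracking along matches): XSSLXSLSL.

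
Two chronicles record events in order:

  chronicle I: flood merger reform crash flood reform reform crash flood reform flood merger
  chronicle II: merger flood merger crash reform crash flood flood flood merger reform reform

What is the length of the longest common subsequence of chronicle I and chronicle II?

8

Match flood (chronicle I #1, chronicle II #2) → merger (chronicle I #2, chronicle II #3) → reform (chronicle I #3, chronicle II #5) → crash (chronicle I #4, chronicle II #6) → flood (chronicle I #5, chronicle II #7) → flood (chronicle I #9, chronicle II #8) → flood (chronicle I #11, chronicle II #9) → merger (chronicle I #12, chronicle II #10) — 8 events in the same relative order in both. Since dp[12][12] = 8, nothing longer is possible.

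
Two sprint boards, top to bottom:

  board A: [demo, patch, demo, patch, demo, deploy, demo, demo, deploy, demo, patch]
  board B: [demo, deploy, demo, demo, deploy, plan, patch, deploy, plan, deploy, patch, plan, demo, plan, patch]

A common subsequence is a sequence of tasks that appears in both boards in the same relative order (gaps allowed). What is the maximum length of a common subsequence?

7

Match demo at board A[1]=board B[3]; then demo at board A[3]=board B[4]; then patch at board A[4]=board B[7]; then deploy at board A[6]=board B[8]; then deploy at board A[9]=board B[10]; then demo at board A[10]=board B[13]; then patch at board A[11]=board B[15] — 7 tasks in the same relative order in both. dp[11][15] = 7 confirms this is the maximum.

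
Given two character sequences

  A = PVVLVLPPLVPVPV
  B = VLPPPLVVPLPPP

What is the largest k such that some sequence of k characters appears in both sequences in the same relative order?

Match V at A[3]=B[1], L at A[4]=B[2], P at A[7]=B[4], P at A[8]=B[5], L at A[9]=B[6], V at A[10]=B[8], P at A[11]=B[12], P at A[13]=B[13] — 8 characters in the same relative order in both. Since dp[14][13] = 8, nothing longer is possible.

8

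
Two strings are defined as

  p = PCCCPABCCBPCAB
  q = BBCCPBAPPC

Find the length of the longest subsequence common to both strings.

One common subsequence of length 6: C at p[3]=q[3]; then C at p[4]=q[4]; then P at p[5]=q[5]; then A at p[6]=q[7]; then P at p[11]=q[9]; then C at p[12]=q[10]. The LCS DP gives dp[14][10] = 6, so this is optimal.

6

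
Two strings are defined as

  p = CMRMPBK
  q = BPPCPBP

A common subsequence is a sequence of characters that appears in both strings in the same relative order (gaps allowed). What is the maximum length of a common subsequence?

Let dp[i][j] be the LCS length of the first i characters of p and the first j characters of q. dp[i][j] = dp[i-1][j-1]+1 when the i-th and j-th characters match, else max(dp[i-1][j], dp[i][j-1]).
    ·  B  P  P  C  P  B  P
 ·  0  0  0  0  0  0  0  0
 C  0  0  0  0  1  1  1  1
 M  0  0  0  0  1  1  1  1
 R  0  0  0  0  1  1  1  1
 M  0  0  0  0  1  1  1  1
 P  0  0  1  1  1  2  2  2
 B  0  1  1  1  1  2  3  3
 K  0  1  1  1  1  2  3  3
dp[7][7] = 3. One LCS (by backtracking along matches): CPB.

3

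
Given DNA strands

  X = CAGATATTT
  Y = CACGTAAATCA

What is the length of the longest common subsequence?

6

Let dp[i][j] be the LCS length of the first i bases of X and the first j bases of Y. dp[i][j] = dp[i-1][j-1]+1 when the i-th and j-th bases match, else max(dp[i-1][j], dp[i][j-1]).
    ·  C  A  C  G  T  A  A  A  T  C  A
 ·  0  0  0  0  0  0  0  0  0  0  0  0
 C  0  1  1  1  1  1  1  1  1  1  1  1
 A  0  1  2  2  2  2  2  2  2  2  2  2
 G  0  1  2  2  3  3  3  3  3  3  3  3
 A  0  1  2  2  3  3  4  4  4  4  4  4
 T  0  1  2  2  3  4  4  4  4  5  5  5
 A  0  1  2  2  3  4  5  5  5  5  5  6
 T  0  1  2  2  3  4  5  5  5  6  6  6
 T  0  1  2  2  3  4  5  5  5  6  6  6
 T  0  1  2  2  3  4  5  5  5  6  6  6
dp[9][11] = 6. One LCS (by backtracking along matches): CAGATA.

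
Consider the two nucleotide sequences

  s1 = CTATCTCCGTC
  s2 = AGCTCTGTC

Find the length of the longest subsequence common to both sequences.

7

Pick C at s1[1]=s2[3]; then T at s1[4]=s2[4]; then C at s1[5]=s2[5]; then T at s1[6]=s2[6]; then G at s1[9]=s2[7]; then T at s1[10]=s2[8]; then C at s1[11]=s2[9]; all 7 bases appear in both, in order. Since dp[11][9] = 7, nothing longer is possible.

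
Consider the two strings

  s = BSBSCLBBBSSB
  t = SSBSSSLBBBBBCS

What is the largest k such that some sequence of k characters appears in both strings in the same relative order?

8

Taking B (s #1, t #3); then S (s #2, t #5); then S (s #4, t #6); then L (s #6, t #7); then B (s #7, t #10); then B (s #8, t #11); then B (s #9, t #12); then S (s #11, t #14) gives a common subsequence of length 8. The LCS DP gives dp[12][14] = 8, so this is optimal.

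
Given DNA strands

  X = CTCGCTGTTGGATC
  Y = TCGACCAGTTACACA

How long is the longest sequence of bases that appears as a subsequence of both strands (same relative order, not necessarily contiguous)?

9

Match T (X #2, Y #1), then C (X #3, Y #2), then G (X #4, Y #3), then C (X #5, Y #6), then G (X #7, Y #8), then T (X #8, Y #9), then T (X #9, Y #10), then A (X #12, Y #13), then C (X #14, Y #14) — 9 bases in the same relative order in both. Since dp[14][15] = 9, nothing longer is possible.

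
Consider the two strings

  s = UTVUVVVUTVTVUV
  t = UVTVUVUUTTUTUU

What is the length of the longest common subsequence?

9

Taking U at s[1]=t[1], T at s[2]=t[3], V at s[3]=t[4], U at s[4]=t[5], V at s[5]=t[6], U at s[8]=t[8], T at s[9]=t[10], T at s[11]=t[12], U at s[13]=t[14] gives a common subsequence of length 9, and the DP table's final entry dp[14][14] is also 9, so no common subsequence is longer.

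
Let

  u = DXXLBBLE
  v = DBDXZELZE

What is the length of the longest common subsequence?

Pick D (u #1, v #3); then X (u #2, v #4); then L (u #4, v #7); then E (u #8, v #9); all 4 characters appear in both, in order. Since dp[8][9] = 4, nothing longer is possible.

4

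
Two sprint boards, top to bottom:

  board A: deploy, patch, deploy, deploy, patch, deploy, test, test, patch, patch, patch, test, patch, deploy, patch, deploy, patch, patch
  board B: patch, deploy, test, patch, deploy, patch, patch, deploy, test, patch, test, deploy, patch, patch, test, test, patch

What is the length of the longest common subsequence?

Match deploy (board A #1, board B #2), then patch (board A #2, board B #4), then deploy (board A #3, board B #5), then patch (board A #5, board B #7), then deploy (board A #6, board B #8), then test (board A #8, board B #9), then patch (board A #11, board B #10), then test (board A #12, board B #11), then deploy (board A #14, board B #12), then patch (board A #15, board B #13), then patch (board A #17, board B #14), then patch (board A #18, board B #17) — 12 tasks in the same relative order in both. dp[18][17] = 12 confirms this is the maximum.

12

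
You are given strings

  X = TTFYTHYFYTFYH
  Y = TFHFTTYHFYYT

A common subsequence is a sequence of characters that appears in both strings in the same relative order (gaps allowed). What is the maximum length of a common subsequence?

Pick T (X #1, Y #5), then T (X #2, Y #6), then Y (X #4, Y #7), then H (X #6, Y #8), then Y (X #7, Y #10), then Y (X #9, Y #11), then T (X #10, Y #12); all 7 characters appear in both, in order. Since dp[13][12] = 7, nothing longer is possible.

7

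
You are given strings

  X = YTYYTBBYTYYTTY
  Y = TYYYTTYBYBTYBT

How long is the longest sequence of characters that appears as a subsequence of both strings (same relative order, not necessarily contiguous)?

9

Taking Y (X #1, Y #2), then Y (X #3, Y #3), then Y (X #4, Y #4), then T (X #5, Y #6), then B (X #6, Y #8), then B (X #7, Y #10), then T (X #9, Y #11), then Y (X #10, Y #12), then T (X #13, Y #14) gives a common subsequence of length 9. dp[14][14] = 9 confirms this is the maximum.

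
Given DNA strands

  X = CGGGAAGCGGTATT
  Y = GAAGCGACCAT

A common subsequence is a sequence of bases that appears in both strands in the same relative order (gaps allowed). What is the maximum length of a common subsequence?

8

Pick G [4,1], A [5,2], A [6,3], G [7,4], C [8,5], G [9,6], A [12,10], T [14,11]; all 8 bases appear in both, in order. Since dp[14][11] = 8, nothing longer is possible.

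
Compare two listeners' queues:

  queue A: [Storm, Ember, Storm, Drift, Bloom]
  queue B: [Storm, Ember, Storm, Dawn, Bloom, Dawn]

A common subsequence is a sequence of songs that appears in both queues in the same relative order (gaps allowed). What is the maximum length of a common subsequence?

Match Storm [1,1]; then Ember [2,2]; then Storm [3,3]; then Bloom [5,5] — 4 songs in the same relative order in both. dp[5][6] = 4 confirms this is the maximum.

4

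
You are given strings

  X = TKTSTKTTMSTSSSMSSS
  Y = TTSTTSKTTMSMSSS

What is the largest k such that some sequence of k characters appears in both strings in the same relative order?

13

Match T at X[1]=Y[1] → T at X[3]=Y[2] → S at X[4]=Y[3] → T at X[5]=Y[5] → K at X[6]=Y[7] → T at X[7]=Y[8] → T at X[8]=Y[9] → M at X[9]=Y[10] → S at X[14]=Y[11] → M at X[15]=Y[12] → S at X[16]=Y[13] → S at X[17]=Y[14] → S at X[18]=Y[15] — 13 characters in the same relative order in both. dp[18][15] = 13 confirms this is the maximum.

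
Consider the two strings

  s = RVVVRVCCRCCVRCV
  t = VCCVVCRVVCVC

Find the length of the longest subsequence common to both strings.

Pick V at s[2]=t[1], then V at s[3]=t[4], then V at s[4]=t[5], then R at s[5]=t[7], then V at s[6]=t[9], then C at s[11]=t[10], then V at s[12]=t[11], then C at s[14]=t[12]; all 8 characters appear in both, in order. The LCS DP gives dp[15][12] = 8, so this is optimal.

8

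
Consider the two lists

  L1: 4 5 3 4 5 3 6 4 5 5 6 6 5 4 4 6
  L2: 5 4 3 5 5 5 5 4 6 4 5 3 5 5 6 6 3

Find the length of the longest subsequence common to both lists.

9

Pick 4 at L1[1]=L2[2]; then 5 at L1[2]=L2[7]; then 4 at L1[4]=L2[10]; then 5 at L1[5]=L2[11]; then 3 at L1[6]=L2[12]; then 5 at L1[9]=L2[13]; then 5 at L1[10]=L2[14]; then 6 at L1[11]=L2[15]; then 6 at L1[12]=L2[16]; all 9 values appear in both, in order. dp[16][17] = 9 confirms this is the maximum.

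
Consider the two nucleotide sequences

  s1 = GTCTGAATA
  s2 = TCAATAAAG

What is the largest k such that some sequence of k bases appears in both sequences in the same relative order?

6

Let dp[i][j] be the LCS length of the first i bases of s1 and the first j bases of s2. dp[i][j] = dp[i-1][j-1]+1 when the i-th and j-th bases match, else max(dp[i-1][j], dp[i][j-1]).
    ·  T  C  A  A  T  A  A  A  G
 ·  0  0  0  0  0  0  0  0  0  0
 G  0  0  0  0  0  0  0  0  0  1
 T  0  1  1  1  1  1  1  1  1  1
 C  0  1  2  2  2  2  2  2  2  2
 T  0  1  2  2  2  3  3  3  3  3
 G  0  1  2  2  2  3  3  3  3  4
 A  0  1  2  3  3  3  4  4  4  4
 A  0  1  2  3  4  4  4  5  5  5
 T  0  1  2  3  4  5  5  5  5  5
 A  0  1  2  3  4  5  6  6  6  6
dp[9][9] = 6. One LCS (by backtracking along matches): TCTAAA.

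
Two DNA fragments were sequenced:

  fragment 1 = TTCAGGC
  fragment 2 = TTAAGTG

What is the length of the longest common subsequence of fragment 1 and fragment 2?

Pick T at fragment 1[1]=fragment 2[1], then T at fragment 1[2]=fragment 2[2], then A at fragment 1[4]=fragment 2[4], then G at fragment 1[5]=fragment 2[5], then G at fragment 1[6]=fragment 2[7]; all 5 bases appear in both, in order. The LCS DP gives dp[7][7] = 5, so this is optimal.

5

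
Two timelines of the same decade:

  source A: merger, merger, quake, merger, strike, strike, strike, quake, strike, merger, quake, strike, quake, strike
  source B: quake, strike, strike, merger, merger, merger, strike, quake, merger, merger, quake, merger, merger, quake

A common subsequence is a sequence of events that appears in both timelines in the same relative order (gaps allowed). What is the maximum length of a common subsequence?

8

Taking merger (source A #1, source B #4), then merger (source A #2, source B #5), then merger (source A #4, source B #6), then strike (source A #7, source B #7), then quake (source A #8, source B #8), then merger (source A #10, source B #10), then quake (source A #11, source B #11), then quake (source A #13, source B #14) gives a common subsequence of length 8. Since dp[14][14] = 8, nothing longer is possible.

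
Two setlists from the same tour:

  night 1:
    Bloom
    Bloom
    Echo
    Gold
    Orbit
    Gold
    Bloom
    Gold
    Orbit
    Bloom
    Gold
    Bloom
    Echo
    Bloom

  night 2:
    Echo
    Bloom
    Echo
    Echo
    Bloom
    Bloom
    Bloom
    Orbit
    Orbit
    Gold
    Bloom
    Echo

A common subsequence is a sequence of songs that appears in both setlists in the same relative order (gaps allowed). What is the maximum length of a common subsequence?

7

One common subsequence of length 7: Bloom [1,6]; then Bloom [2,7]; then Orbit [5,8]; then Orbit [9,9]; then Gold [11,10]; then Bloom [12,11]; then Echo [13,12]. The LCS DP gives dp[14][12] = 7, so this is optimal.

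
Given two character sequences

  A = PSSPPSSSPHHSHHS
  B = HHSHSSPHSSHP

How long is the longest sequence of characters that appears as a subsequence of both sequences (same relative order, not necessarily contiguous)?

Taking S [2,3], then S [7,5], then S [8,6], then P [9,7], then H [10,8], then S [12,10], then H [13,11] gives a common subsequence of length 7. Since dp[15][12] = 7, nothing longer is possible.

7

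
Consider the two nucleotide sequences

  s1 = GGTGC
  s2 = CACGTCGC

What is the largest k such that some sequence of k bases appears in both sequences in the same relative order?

Match G [2,4], T [3,5], G [4,7], C [5,8] — 4 bases in the same relative order in both. Since dp[5][8] = 4, nothing longer is possible.

4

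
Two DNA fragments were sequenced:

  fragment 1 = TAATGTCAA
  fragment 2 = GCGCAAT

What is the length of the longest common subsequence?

4

Taking G [5,3] → C [7,4] → A [8,5] → A [9,6] gives a common subsequence of length 4, and the DP table's final entry dp[9][7] is also 4, so no common subsequence is longer.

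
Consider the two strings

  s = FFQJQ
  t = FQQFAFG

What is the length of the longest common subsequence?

Taking F (s #2, t #1); then Q (s #3, t #2); then Q (s #5, t #3) gives a common subsequence of length 3, and the DP table's final entry dp[5][7] is also 3, so no common subsequence is longer.

3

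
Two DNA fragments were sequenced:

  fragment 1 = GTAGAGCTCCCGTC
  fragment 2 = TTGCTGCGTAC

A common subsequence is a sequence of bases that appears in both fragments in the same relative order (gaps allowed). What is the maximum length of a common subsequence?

8

Pick T at fragment 1[2]=fragment 2[2] → G at fragment 1[6]=fragment 2[3] → C at fragment 1[7]=fragment 2[4] → T at fragment 1[8]=fragment 2[5] → C at fragment 1[11]=fragment 2[7] → G at fragment 1[12]=fragment 2[8] → T at fragment 1[13]=fragment 2[9] → C at fragment 1[14]=fragment 2[11]; all 8 bases appear in both, in order. The LCS DP gives dp[14][11] = 8, so this is optimal.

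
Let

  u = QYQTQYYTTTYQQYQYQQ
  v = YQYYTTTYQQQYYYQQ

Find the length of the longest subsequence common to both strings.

One common subsequence of length 14: Y (u #2, v #1) → Q (u #5, v #2) → Y (u #6, v #3) → Y (u #7, v #4) → T (u #8, v #5) → T (u #9, v #6) → T (u #10, v #7) → Y (u #11, v #8) → Q (u #12, v #10) → Q (u #13, v #11) → Y (u #14, v #13) → Y (u #16, v #14) → Q (u #17, v #15) → Q (u #18, v #16). The LCS DP gives dp[18][16] = 14, so this is optimal.

14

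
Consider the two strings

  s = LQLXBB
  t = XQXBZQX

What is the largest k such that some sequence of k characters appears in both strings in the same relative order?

3

Match Q at s[2]=t[2]; then X at s[4]=t[3]; then B at s[5]=t[4] — 3 characters in the same relative order in both. dp[6][7] = 3 confirms this is the maximum.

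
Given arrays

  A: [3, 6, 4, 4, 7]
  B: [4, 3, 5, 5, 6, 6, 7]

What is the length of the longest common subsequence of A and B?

Taking 3 at A[1]=B[2], then 6 at A[2]=B[6], then 7 at A[5]=B[7] gives a common subsequence of length 3, and the DP table's final entry dp[5][7] is also 3, so no common subsequence is longer.

3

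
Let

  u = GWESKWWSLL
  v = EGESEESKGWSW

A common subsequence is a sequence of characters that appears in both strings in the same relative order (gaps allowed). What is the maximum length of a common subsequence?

Let dp[i][j] be the LCS length of the first i characters of u and the first j characters of v. dp[i][j] = dp[i-1][j-1]+1 when the i-th and j-th characters match, else max(dp[i-1][j], dp[i][j-1]).
    ·  E  G  E  S  E  E  S  K  G  W  S  W
 ·  0  0  0  0  0  0  0  0  0  0  0  0  0
 G  0  0  1  1  1  1  1  1  1  1  1  1  1
 W  0  0  1  1  1  1  1  1  1  1  2  2  2
 E  0  1  1  2  2  2  2  2  2  2  2  2  2
 S  0  1  1  2  3  3  3  3  3  3  3  3  3
 K  0  1  1  2  3  3  3  3  4  4  4  4  4
 W  0  1  1  2  3  3  3  3  4  4  5  5  5
 W  0  1  1  2  3  3  3  3  4  4  5  5  6
 S  0  1  1  2  3  3  3  4  4  4  5  6  6
 L  0  1  1  2  3  3  3  4  4  4  5  6  6
 L  0  1  1  2  3  3  3  4  4  4  5  6  6
dp[10][12] = 6. One LCS (by backtracking along matches): GESKWW.

6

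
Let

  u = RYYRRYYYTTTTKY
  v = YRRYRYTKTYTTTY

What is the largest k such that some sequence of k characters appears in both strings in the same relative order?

10

One common subsequence of length 10: Y (u #3, v #1); then R (u #4, v #2); then R (u #5, v #3); then Y (u #6, v #4); then Y (u #7, v #6); then Y (u #8, v #10); then T (u #10, v #11); then T (u #11, v #12); then T (u #12, v #13); then Y (u #14, v #14). Since dp[14][14] = 10, nothing longer is possible.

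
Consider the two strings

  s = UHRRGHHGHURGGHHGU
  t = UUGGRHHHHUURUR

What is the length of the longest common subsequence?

8

Match U [1,2] → H [2,6] → H [6,7] → H [7,8] → H [9,9] → U [10,11] → R [11,12] → U [17,13] — 8 characters in the same relative order in both. Since dp[17][14] = 8, nothing longer is possible.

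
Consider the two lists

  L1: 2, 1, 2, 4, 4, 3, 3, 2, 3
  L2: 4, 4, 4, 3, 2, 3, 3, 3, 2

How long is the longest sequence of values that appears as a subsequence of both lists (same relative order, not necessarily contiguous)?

5

Let dp[i][j] be the LCS length of the first i values of L1 and the first j values of L2. dp[i][j] = dp[i-1][j-1]+1 when the i-th and j-th values match, else max(dp[i-1][j], dp[i][j-1]).
    ·  4  4  4  3  2  3  3  3  2
 ·  0  0  0  0  0  0  0  0  0  0
 2  0  0  0  0  0  1  1  1  1  1
 1  0  0  0  0  0  1  1  1  1  1
 2  0  0  0  0  0  1  1  1  1  2
 4  0  1  1  1  1  1  1  1  1  2
 4  0  1  2  2  2  2  2  2  2  2
 3  0  1  2  2  3  3  3  3  3  3
 3  0  1  2  2  3  3  4  4  4  4
 2  0  1  2  2  3  4  4  4  4  5
 3  0  1  2  2  3  4  5  5  5  5
dp[9][9] = 5. One LCS (by backtracking along matches): 4, 4, 3, 3, 2.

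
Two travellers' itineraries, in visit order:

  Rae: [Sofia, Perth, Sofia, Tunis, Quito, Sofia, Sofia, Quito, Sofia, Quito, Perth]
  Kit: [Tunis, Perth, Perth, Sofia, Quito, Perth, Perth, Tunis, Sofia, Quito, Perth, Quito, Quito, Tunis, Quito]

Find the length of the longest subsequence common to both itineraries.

Taking Sofia at Rae[1]=Kit[4], Perth at Rae[2]=Kit[7], Sofia at Rae[3]=Kit[9], Quito at Rae[5]=Kit[12], Quito at Rae[8]=Kit[13], Quito at Rae[10]=Kit[15] gives a common subsequence of length 6, and the DP table's final entry dp[11][15] is also 6, so no common subsequence is longer.

6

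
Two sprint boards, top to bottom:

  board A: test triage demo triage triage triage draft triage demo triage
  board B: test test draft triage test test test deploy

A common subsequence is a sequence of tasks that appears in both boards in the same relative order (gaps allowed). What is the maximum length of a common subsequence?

3

Taking test (board A #1, board B #2), then draft (board A #7, board B #3), then triage (board A #8, board B #4) gives a common subsequence of length 3. Since dp[10][8] = 3, nothing longer is possible.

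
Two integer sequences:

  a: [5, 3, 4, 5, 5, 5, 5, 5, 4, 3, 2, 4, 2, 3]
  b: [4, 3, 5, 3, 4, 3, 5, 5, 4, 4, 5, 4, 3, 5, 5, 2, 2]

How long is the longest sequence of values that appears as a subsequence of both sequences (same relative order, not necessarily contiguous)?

10

Pick 5 at a[1]=b[3], 3 at a[2]=b[4], 4 at a[3]=b[5], 5 at a[4]=b[7], 5 at a[5]=b[8], 5 at a[6]=b[11], 5 at a[7]=b[14], 5 at a[8]=b[15], 2 at a[11]=b[16], 2 at a[13]=b[17]; all 10 values appear in both, in order. The LCS DP gives dp[14][17] = 10, so this is optimal.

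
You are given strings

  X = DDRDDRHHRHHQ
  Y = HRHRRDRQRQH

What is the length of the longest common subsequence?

Match R [3,5]; then D [5,6]; then R [6,7]; then R [9,9]; then H [11,11] — 5 characters in the same relative order in both, and the DP table's final entry dp[12][11] is also 5, so no common subsequence is longer.

5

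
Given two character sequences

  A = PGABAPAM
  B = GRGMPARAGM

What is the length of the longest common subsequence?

Match P [1,5] → A [3,6] → A [5,8] → M [8,10] — 4 characters in the same relative order in both. The LCS DP gives dp[8][10] = 4, so this is optimal.

4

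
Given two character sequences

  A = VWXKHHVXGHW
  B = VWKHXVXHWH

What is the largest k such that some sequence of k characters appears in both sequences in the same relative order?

Let dp[i][j] be the LCS length of the first i characters of A and the first j characters of B. dp[i][j] = dp[i-1][j-1]+1 when the i-th and j-th characters match, else max(dp[i-1][j], dp[i][j-1]).
    ·  V  W  K  H  X  V  X  H  W  H
 ·  0  0  0  0  0  0  0  0  0  0  0
 V  0  1  1  1  1  1  1  1  1  1  1
 W  0  1  2  2  2  2  2  2  2  2  2
 X  0  1  2  2  2  3  3  3  3  3  3
 K  0  1  2  3  3  3  3  3  3  3  3
 H  0  1  2  3  4  4  4  4  4  4  4
 H  0  1  2  3  4  4  4  4  5  5  5
 V  0  1  2  3  4  4  5  5  5  5  5
 X  0  1  2  3  4  5  5  6  6  6  6
 G  0  1  2  3  4  5  5  6  6  6  6
 H  0  1  2  3  4  5  5  6  7  7  7
 W  0  1  2  3  4  5  5  6  7  8  8
dp[11][10] = 8. One LCS (by backtracking along matches): VWKHVXHW.

8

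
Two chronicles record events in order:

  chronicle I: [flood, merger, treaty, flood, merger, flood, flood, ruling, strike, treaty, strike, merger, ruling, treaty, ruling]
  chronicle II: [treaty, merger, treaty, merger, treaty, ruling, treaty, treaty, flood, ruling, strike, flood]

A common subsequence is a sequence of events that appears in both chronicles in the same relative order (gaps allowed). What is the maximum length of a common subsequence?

7

One common subsequence of length 7: merger [2,2] → treaty [3,3] → merger [5,4] → ruling [8,6] → treaty [10,7] → treaty [14,8] → ruling [15,10], and the DP table's final entry dp[15][12] is also 7, so no common subsequence is longer.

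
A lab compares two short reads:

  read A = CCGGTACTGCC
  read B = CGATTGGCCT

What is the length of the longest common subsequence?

7

Match C at read A[2]=read B[1]; then G at read A[3]=read B[2]; then T at read A[5]=read B[4]; then T at read A[8]=read B[5]; then G at read A[9]=read B[7]; then C at read A[10]=read B[8]; then C at read A[11]=read B[9] — 7 bases in the same relative order in both. The LCS DP gives dp[11][10] = 7, so this is optimal.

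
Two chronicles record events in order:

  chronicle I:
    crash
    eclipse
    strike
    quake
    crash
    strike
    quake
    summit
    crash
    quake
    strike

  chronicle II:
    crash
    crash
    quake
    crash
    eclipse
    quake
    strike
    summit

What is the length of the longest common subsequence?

6

Pick crash [1,1]; then crash [5,2]; then quake [7,3]; then crash [9,4]; then quake [10,6]; then strike [11,7]; all 6 events appear in both, in order. dp[11][8] = 6 confirms this is the maximum.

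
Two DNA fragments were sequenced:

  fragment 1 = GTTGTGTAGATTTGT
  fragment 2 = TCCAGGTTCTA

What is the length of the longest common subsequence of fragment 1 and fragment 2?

Pick T (fragment 1 #2, fragment 2 #1), then G (fragment 1 #4, fragment 2 #5), then G (fragment 1 #6, fragment 2 #6), then T (fragment 1 #7, fragment 2 #7), then T (fragment 1 #11, fragment 2 #8), then T (fragment 1 #12, fragment 2 #10); all 6 bases appear in both, in order. dp[15][11] = 6 confirms this is the maximum.

6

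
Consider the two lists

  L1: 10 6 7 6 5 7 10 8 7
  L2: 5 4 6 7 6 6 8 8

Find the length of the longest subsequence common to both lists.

4

Pick 6 (L1 #2, L2 #3); then 7 (L1 #3, L2 #4); then 6 (L1 #4, L2 #6); then 8 (L1 #8, L2 #8); all 4 values appear in both, in order, and the DP table's final entry dp[9][8] is also 4, so no common subsequence is longer.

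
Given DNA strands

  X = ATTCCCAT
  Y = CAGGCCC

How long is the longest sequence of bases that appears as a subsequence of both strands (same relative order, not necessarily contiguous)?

Taking A [1,2]; then C [4,5]; then C [5,6]; then C [6,7] gives a common subsequence of length 4. Since dp[8][7] = 4, nothing longer is possible.

4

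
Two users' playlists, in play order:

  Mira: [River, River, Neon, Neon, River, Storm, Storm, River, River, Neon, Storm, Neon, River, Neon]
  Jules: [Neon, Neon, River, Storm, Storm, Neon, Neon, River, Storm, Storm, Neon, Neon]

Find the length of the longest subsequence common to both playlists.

Pick Neon (Mira #3, Jules #1), Neon (Mira #4, Jules #2), River (Mira #5, Jules #3), Storm (Mira #6, Jules #4), Storm (Mira #7, Jules #5), River (Mira #8, Jules #8), Storm (Mira #11, Jules #10), Neon (Mira #12, Jules #11), Neon (Mira #14, Jules #12); all 9 songs appear in both, in order. dp[14][12] = 9 confirms this is the maximum.

9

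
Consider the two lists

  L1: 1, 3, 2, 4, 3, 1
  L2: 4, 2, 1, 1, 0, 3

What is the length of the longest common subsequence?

2

Pick 1 (L1 #1, L2 #4), 3 (L1 #5, L2 #6); all 2 values appear in both, in order. dp[6][6] = 2 confirms this is the maximum.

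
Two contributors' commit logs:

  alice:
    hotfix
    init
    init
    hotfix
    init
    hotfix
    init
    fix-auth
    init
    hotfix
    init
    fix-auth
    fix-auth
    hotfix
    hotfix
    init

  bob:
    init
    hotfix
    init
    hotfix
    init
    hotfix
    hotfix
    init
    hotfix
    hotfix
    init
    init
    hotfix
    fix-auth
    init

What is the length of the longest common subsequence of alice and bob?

Taking hotfix at alice[1]=bob[2] → init at alice[2]=bob[3] → init at alice[3]=bob[5] → hotfix at alice[4]=bob[7] → init at alice[5]=bob[8] → hotfix at alice[6]=bob[10] → init at alice[7]=bob[11] → init at alice[9]=bob[12] → hotfix at alice[10]=bob[13] → fix-auth at alice[13]=bob[14] → init at alice[16]=bob[15] gives a common subsequence of length 11, and the DP table's final entry dp[16][15] is also 11, so no common subsequence is longer.

11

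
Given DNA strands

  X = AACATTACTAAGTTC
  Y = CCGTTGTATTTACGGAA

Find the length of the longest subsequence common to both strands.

Pick C [3,2], A [4,8], T [5,10], T [6,11], A [7,12], C [8,13], A [10,16], A [11,17]; all 8 bases appear in both, in order. The LCS DP gives dp[15][17] = 8, so this is optimal.

8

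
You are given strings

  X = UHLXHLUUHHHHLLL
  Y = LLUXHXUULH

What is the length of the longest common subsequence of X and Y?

Match U at X[1]=Y[3], H at X[2]=Y[5], X at X[4]=Y[6], U at X[7]=Y[7], U at X[8]=Y[8], H at X[12]=Y[10] — 6 characters in the same relative order in both, and the DP table's final entry dp[15][10] is also 6, so no common subsequence is longer.

6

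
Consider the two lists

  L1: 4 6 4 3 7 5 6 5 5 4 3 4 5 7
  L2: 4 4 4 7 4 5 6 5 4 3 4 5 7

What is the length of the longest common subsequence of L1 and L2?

11

Pick 4 at L1[1]=L2[2], then 4 at L1[3]=L2[3], then 7 at L1[5]=L2[4], then 5 at L1[6]=L2[6], then 6 at L1[7]=L2[7], then 5 at L1[9]=L2[8], then 4 at L1[10]=L2[9], then 3 at L1[11]=L2[10], then 4 at L1[12]=L2[11], then 5 at L1[13]=L2[12], then 7 at L1[14]=L2[13]; all 11 values appear in both, in order. dp[14][13] = 11 confirms this is the maximum.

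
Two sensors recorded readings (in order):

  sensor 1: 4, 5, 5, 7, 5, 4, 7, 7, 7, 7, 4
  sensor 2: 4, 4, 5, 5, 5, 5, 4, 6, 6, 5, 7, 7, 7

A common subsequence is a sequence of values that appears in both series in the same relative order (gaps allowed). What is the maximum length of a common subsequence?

Let dp[i][j] be the LCS length of the first i values of sensor 1 and the first j values of sensor 2. dp[i][j] = dp[i-1][j-1]+1 when the i-th and j-th values match, else max(dp[i-1][j], dp[i][j-1]).
    ·  4  4  5  5  5  5  4  6  6  5  7  7  7
 ·  0  0  0  0  0  0  0  0  0  0  0  0  0  0
 4  0  1  1  1  1  1  1  1  1  1  1  1  1  1
 5  0  1  1  2  2  2  2  2  2  2  2  2  2  2
 5  0  1  1  2  3  3  3  3  3  3  3  3  3  3
 7  0  1  1  2  3  3  3  3  3  3  3  4  4  4
 5  0  1  1  2  3  4  4  4  4  4  4  4  4  4
 4  0  1  2  2  3  4  4  5  5  5  5  5  5  5
 7  0  1  2  2  3  4  4  5  5  5  5  6  6  6
 7  0  1  2  2  3  4  4  5  5  5  5  6  7  7
 7  0  1  2  2  3  4  4  5  5  5  5  6  7  8
 7  0  1  2  2  3  4  4  5  5  5  5  6  7  8
 4  0  1  2  2  3  4  4  5  5  5  5  6  7  8
dp[11][13] = 8. One LCS (by backtracking along matches): 4, 5, 5, 5, 4, 7, 7, 7.

8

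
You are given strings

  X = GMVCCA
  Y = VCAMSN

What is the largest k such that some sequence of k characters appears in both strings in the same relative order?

3

Pick V (X #3, Y #1), C (X #5, Y #2), A (X #6, Y #3); all 3 characters appear in both, in order, and the DP table's final entry dp[6][6] is also 3, so no common subsequence is longer.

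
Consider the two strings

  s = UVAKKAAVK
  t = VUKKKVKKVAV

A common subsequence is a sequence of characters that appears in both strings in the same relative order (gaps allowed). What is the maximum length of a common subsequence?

6

Let dp[i][j] be the LCS length of the first i characters of s and the first j characters of t. dp[i][j] = dp[i-1][j-1]+1 when the i-th and j-th characters match, else max(dp[i-1][j], dp[i][j-1]).
    ·  V  U  K  K  K  V  K  K  V  A  V
 ·  0  0  0  0  0  0  0  0  0  0  0  0
 U  0  0  1  1  1  1  1  1  1  1  1  1
 V  0  1  1  1  1  1  2  2  2  2  2  2
 A  0  1  1  1  1  1  2  2  2  2  3  3
 K  0  1  1  2  2  2  2  3  3  3  3  3
 K  0  1  1  2  3  3  3  3  4  4  4  4
 A  0  1  1  2  3  3  3  3  4  4  5  5
 A  0  1  1  2  3  3  3  3  4  4  5  5
 V  0  1  1  2  3  3  4  4  4  5  5  6
 K  0  1  1  2  3  4  4  5  5  5  5  6
dp[9][11] = 6. One LCS (by backtracking along matches): UVKKAV.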